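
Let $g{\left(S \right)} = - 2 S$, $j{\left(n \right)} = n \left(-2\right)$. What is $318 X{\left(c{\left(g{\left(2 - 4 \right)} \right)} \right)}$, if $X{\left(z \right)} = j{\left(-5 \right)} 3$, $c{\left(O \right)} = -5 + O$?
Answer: $9540$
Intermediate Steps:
$j{\left(n \right)} = - 2 n$
$X{\left(z \right)} = 30$ ($X{\left(z \right)} = \left(-2\right) \left(-5\right) 3 = 10 \cdot 3 = 30$)
$318 X{\left(c{\left(g{\left(2 - 4 \right)} \right)} \right)} = 318 \cdot 30 = 9540$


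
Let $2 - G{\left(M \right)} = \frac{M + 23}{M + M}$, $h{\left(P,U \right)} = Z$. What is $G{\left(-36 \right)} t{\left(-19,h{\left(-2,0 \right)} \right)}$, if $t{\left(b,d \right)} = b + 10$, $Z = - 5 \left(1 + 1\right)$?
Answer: $- \frac{131}{8} \approx -16.375$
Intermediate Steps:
$Z = -10$ ($Z = \left(-5\right) 2 = -10$)
$h{\left(P,U \right)} = -10$
$t{\left(b,d \right)} = 10 + b$
$G{\left(M \right)} = 2 - \frac{23 + M}{2 M}$ ($G{\left(M \right)} = 2 - \frac{M + 23}{M + M} = 2 - \frac{23 + M}{2 M}$)
$G{\left(-36 \right)} t{\left(-19,h{\left(-2,0 \right)} \right)} = \frac{-23 + 3 \left(-36\right)}{2 \left(-36\right)} \left(10 - 19\right) = \frac{1}{2} \left(- \frac{1}{36}\right) \left(-23 - 108\right) \left(-9\right) = \frac{1}{2} \left(- \frac{1}{36}\right) \left(-131\right) \left(-9\right) = \frac{131}{72} \left(-9\right) = - \frac{131}{8}$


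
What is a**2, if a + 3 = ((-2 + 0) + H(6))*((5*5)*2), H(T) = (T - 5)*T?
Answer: 38809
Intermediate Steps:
H(T) = T*(-5 + T) (H(T) = (-5 + T)*T = T*(-5 + T))
a = 197 (a = -3 + ((-2 + 0) + 6*(-5 + 6))*((5*5)*2) = -3 + (-2 + 6*1)*(25*2) = -3 + (-2 + 6)*50 = -3 + 4*50 = -3 + 200 = 197)
a**2 = 197**2 = 38809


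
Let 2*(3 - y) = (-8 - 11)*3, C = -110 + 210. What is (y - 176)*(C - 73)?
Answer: -7803/2 ≈ -3901.5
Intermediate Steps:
C = 100
y = 63/2 (y = 3 - (-8 - 11)*3/2 = 3 - (-19)*3/2 = 3 - ½*(-57) = 3 + 57/2 = 63/2 ≈ 31.500)
(y - 176)*(C - 73) = (63/2 - 176)*(100 - 73) = -289/2*27 = -7803/2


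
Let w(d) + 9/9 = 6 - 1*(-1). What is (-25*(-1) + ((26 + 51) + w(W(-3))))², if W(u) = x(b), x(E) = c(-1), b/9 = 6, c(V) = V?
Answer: 11664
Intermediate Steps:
b = 54 (b = 9*6 = 54)
x(E) = -1
W(u) = -1
w(d) = 6 (w(d) = -1 + (6 - 1*(-1)) = -1 + (6 + 1) = -1 + 7 = 6)
(-25*(-1) + ((26 + 51) + w(W(-3))))² = (-25*(-1) + ((26 + 51) + 6))² = (25 + (77 + 6))² = (25 + 83)² = 108² = 11664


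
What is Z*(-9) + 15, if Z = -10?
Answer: 105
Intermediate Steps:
Z*(-9) + 15 = -10*(-9) + 15 = 90 + 15 = 105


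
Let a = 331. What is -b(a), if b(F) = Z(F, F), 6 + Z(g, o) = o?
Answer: -325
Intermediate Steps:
Z(g, o) = -6 + o
b(F) = -6 + F
-b(a) = -(-6 + 331) = -1*325 = -325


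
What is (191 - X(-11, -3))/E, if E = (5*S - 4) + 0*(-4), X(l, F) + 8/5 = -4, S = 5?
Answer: 983/105 ≈ 9.3619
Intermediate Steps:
X(l, F) = -28/5 (X(l, F) = -8/5 - 4 = -28/5)
E = 21 (E = (5*5 - 4) + 0*(-4) = (25 - 4) + 0 = 21 + 0 = 21)
(191 - X(-11, -3))/E = (191 - 1*(-28/5))/21 = (191 + 28/5)*(1/21) = (983/5)*(1/21) = 983/105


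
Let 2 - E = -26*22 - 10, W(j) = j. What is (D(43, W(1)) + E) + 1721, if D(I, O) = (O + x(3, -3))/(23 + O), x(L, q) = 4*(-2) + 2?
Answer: 55315/24 ≈ 2304.8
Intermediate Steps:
x(L, q) = -6 (x(L, q) = -8 + 2 = -6)
D(I, O) = (-6 + O)/(23 + O) (D(I, O) = (O - 6)/(23 + O) = (-6 + O)/(23 + O))
E = 584 (E = 2 - (-26*22 - 10) = 2 - (-572 - 10) = 2 - 1*(-582) = 2 + 582 = 584)
(D(43, W(1)) + E) + 1721 = ((-6 + 1)/(23 + 1) + 584) + 1721 = (-5/24 + 584) + 1721 = 14011/24 + 1721 = 55315/24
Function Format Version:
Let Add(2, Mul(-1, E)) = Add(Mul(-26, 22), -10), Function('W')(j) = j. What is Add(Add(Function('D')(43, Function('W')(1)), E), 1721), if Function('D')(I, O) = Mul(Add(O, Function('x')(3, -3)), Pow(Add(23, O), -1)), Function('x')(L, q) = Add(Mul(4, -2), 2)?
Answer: Rational(55315, 24) ≈ 2304.8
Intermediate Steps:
Function('x')(L, q) = -6 (Function('x')(L, q) = Add(-8, 2) = -6)
Function('D')(I, O) = Mul(Pow(Add(23, O), -1), Add(-6, O)) (Function('D')(I, O) = Mul(Add(O, -6), Pow(Add(23, O), -1)) = Mul(Add(-6, O), Pow(Add(23, O), -1)) = Mul(Pow(Add(23, O), -1), Add(-6, O)))
E = 584 (E = Add(2, Mul(-1, Add(Mul(-26, 22), -10))) = Add(2, Mul(-1, Add(-572, -10))) = Add(2, Mul(-1, -582)) = Add(2, 582) = 584)
Add(Add(Function('D')(43, Function('W')(1)), E), 1721) = Add(Add(Mul(Pow(Add(23, 1), -1), Add(-6, 1)), 584), 1721) = Add(Add(Mul(Pow(24, -1), -5), 584), 1721) = Add(Add(Mul(Rational(1, 24), -5), 584), 1721) = Add(Add(Rational(-5, 24), 584), 1721) = Add(Rational(14011, 24), 1721) = Rational(55315, 24)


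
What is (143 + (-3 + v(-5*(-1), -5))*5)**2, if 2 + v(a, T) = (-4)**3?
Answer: 40804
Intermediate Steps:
v(a, T) = -66 (v(a, T) = -2 + (-4)**3 = -2 - 64 = -66)
(143 + (-3 + v(-5*(-1), -5))*5)**2 = (143 + (-3 - 66)*5)**2 = (143 - 69*5)**2 = (143 - 345)**2 = (-202)**2 = 40804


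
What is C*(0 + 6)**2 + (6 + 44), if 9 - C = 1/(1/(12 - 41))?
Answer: 1418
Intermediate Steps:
C = 38 (C = 9 - 1/(1/(12 - 41)) = 9 - 1/(1/(-29)) = 9 - 1/(-1/29) = 9 - 1*(-29) = 9 + 29 = 38)
C*(0 + 6)**2 + (6 + 44) = 38*(0 + 6)**2 + (6 + 44) = 38*6**2 + 50 = 38*36 + 50 = 1368 + 50 = 1418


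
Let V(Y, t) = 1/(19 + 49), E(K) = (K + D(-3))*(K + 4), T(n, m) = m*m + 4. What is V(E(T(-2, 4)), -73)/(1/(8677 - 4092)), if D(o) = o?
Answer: 4585/68 ≈ 67.427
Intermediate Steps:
T(n, m) = 4 + m² (T(n, m) = m² + 4 = 4 + m²)
E(K) = (-3 + K)*(4 + K) (E(K) = (K - 3)*(K + 4) = (-3 + K)*(4 + K))
V(Y, t) = 1/68
V(E(T(-2, 4)), -73)/(1/(8677 - 4092)) = 1/(68*(1/(8677 - 4092))) = 1/(68*(1/4585)) = (1/68)*4585 = 4585/68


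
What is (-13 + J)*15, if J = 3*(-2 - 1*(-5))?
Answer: -60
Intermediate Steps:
J = 9 (J = 3*(-2 + 5) = 3*3 = 9)
(-13 + J)*15 = (-13 + 9)*15 = -4*15 = -60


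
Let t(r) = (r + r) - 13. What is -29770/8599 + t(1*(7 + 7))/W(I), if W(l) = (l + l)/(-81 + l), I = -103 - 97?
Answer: 4867357/687920 ≈ 7.0755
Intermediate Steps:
t(r) = -13 + 2*r (t(r) = 2*r - 13 = -13 + 2*r)
I = -200
W(l) = 2*l/(-81 + l) (W(l) = (2*l)/(-81 + l) = 2*l/(-81 + l))
-29770/8599 + t(1*(7 + 7))/W(I) = -29770/8599 + (-13 + 2*(1*(7 + 7)))/((2*(-200)/(-81 - 200))) = -29770*1/8599 + (-13 + 2*(1*14))/((2*(-200)/(-281))) = -29770/8599 + (-13 + 2*14)/((2*(-200)*(-1/281))) = -29770/8599 + (-13 + 28)/(400/281) = -29770/8599 + 15*(281/400) = -29770/8599 + 843/80 = 4867357/687920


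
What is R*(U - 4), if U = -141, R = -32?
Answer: 4640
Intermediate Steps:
R*(U - 4) = -32*(-141 - 4) = -32*(-145) = 4640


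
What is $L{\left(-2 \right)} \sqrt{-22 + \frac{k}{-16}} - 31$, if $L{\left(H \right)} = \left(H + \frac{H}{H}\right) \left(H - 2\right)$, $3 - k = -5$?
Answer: $-31 + 6 i \sqrt{10} \approx -31.0 + 18.974 i$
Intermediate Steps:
$k = 8$ ($k = 3 - -5 = 3 + 5 = 8$)
$L{\left(H \right)} = \left(1 + H\right) \left(-2 + H\right)$ ($L{\left(H \right)} = \left(H + 1\right) \left(-2 + H\right) = \left(1 + H\right) \left(-2 + H\right)$)
$L{\left(-2 \right)} \sqrt{-22 + \frac{k}{-16}} - 31 = \left(-2 + \left(-2\right)^{2} - -2\right) \sqrt{-22 + \frac{8}{-16}} - 31 = \left(-2 + 4 + 2\right) \sqrt{-22 + 8 \left(- \frac{1}{16}\right)} - 31 = 4 \sqrt{-22 - \frac{1}{2}} - 31 = 4 \sqrt{- \frac{45}{2}} - 31 = 4 \frac{3 i \sqrt{10}}{2} - 31 = 6 i \sqrt{10} - 31 = -31 + 6 i \sqrt{10}$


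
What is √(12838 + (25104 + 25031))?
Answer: 3*√6997 ≈ 250.94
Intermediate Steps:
√(12838 + (25104 + 25031)) = √(12838 + 50135) = √62973 = 3*√6997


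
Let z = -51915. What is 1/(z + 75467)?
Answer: 1/23552 ≈ 4.2459e-5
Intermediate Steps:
1/(z + 75467) = 1/(-51915 + 75467) = 1/23552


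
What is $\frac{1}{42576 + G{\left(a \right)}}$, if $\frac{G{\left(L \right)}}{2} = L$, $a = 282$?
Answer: $\frac{1}{43140} \approx 2.318 \cdot 10^{-5}$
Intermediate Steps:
$G{\left(L \right)} = 2 L$
$\frac{1}{42576 + G{\left(a \right)}} = \frac{1}{42576 + 2 \cdot 282} = \frac{1}{42576 + 564} = \frac{1}{43140}$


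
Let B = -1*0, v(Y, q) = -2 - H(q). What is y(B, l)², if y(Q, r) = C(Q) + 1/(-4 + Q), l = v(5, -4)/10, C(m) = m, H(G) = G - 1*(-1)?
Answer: 1/16 ≈ 0.062500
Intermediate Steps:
H(G) = 1 + G (H(G) = G + 1 = 1 + G)
v(Y, q) = -3 - q (v(Y, q) = -2 - (1 + q) = -2 + (-1 - q) = -3 - q)
B = 0
l = ⅒ (l = (-3 - 1*(-4))/10 = (-3 + 4)*(⅒) = 1*(⅒) = ⅒ ≈ 0.10000)
y(Q, r) = Q + 1/(-4 + Q)
y(B, l)² = ((1 + 0² - 4*0)/(-4 + 0))² = ((1 + 0 + 0)/(-4))² = (-¼*1)² = (-¼)² = 1/16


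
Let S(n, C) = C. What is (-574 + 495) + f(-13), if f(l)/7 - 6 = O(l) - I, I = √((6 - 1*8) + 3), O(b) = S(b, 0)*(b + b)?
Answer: -44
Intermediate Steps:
O(b) = 0 (O(b) = 0*(b + b) = 0*(2*b) = 0)
I = 1 (I = √((6 - 8) + 3) = √(-2 + 3) = √1 = 1)
f(l) = 35 (f(l) = 42 + 7*(0 - 1*1) = 42 + 7*(0 - 1) = 42 + 7*(-1) = 42 - 7 = 35)
(-574 + 495) + f(-13) = (-574 + 495) + 35 = -79 + 35 = -44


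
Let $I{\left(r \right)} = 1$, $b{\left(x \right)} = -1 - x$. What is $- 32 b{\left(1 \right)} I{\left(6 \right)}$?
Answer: $64$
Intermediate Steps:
$- 32 b{\left(1 \right)} I{\left(6 \right)} = - 32 \left(-1 - 1\right) 1 = \left(-32\right) \left(-2\right) 1 = 64 \cdot 1 = 64$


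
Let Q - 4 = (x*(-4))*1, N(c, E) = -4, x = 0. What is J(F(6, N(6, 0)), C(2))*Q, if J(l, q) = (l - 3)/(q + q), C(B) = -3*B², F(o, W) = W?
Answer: 7/6 ≈ 1.1667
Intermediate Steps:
Q = 4 (Q = 4 + (0*(-4))*1 = 4 + 0*1 = 4 + 0 = 4)
J(l, q) = (-3 + l)/(2*q) (J(l, q) = (-3 + l)/((2*q)) = (-3 + l)*(1/(2*q)) = (-3 + l)/(2*q))
J(F(6, N(6, 0)), C(2))*Q = ((-3 - 4)/(2*((-3*2²))))*4 = ((½)*(-7)/(-3*4))*4 = ((½)*(-7)/(-12))*4 = ((½)*(-1/12)*(-7))*4 = (7/24)*4 = 7/6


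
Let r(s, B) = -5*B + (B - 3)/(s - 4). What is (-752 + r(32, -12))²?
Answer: 376010881/784 ≈ 4.7961e+5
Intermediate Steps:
r(s, B) = -5*B + (-3 + B)/(-4 + s)
(-752 + r(32, -12))² = (-752 + (-3 + 21*(-12) - 5*(-12)*32)/(-4 + 32))² = (-752 + (-3 - 252 + 1920)/28)² = (-752 + (1/28)*1665)² = (-752 + 1665/28)² = (-19391/28)² = 376010881/784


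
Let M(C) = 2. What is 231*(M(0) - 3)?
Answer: -231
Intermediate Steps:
231*(M(0) - 3) = 231*(2 - 3) = 231*(-1) = -231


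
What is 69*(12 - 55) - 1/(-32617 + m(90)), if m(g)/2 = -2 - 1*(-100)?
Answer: -96193106/32421 ≈ -2967.0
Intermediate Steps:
m(g) = 196 (m(g) = 2*(-2 - 1*(-100)) = 2*(-2 + 100) = 2*98 = 196)
69*(12 - 55) - 1/(-32617 + m(90)) = 69*(12 - 55) - 1/(-32617 + 196) = 69*(-43) - 1/(-32421) = -2967 - 1*(-1/32421) = -2967 + 1/32421 = -96193106/32421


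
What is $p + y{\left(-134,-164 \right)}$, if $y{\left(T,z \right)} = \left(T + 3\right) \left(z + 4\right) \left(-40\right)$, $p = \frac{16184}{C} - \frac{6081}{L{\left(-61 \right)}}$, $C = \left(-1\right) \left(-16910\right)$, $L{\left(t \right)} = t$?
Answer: $- \frac{432357083533}{515755} \approx -8.383 \cdot 10^{5}$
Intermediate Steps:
$C = 16910$
$p = \frac{51908467}{515755}$ ($p = \frac{16184}{16910} - \frac{6081}{-61} = 16184 \cdot \frac{1}{16910} - - \frac{6081}{61} = \frac{8092}{8455} + \frac{6081}{61} = \frac{51908467}{515755} \approx 100.65$)
$y{\left(T,z \right)} = - 40 \left(3 + T\right) \left(4 + z\right)$ ($y{\left(T,z \right)} = \left(3 + T\right) \left(4 + z\right) \left(-40\right) = - 40 \left(3 + T\right) \left(4 + z\right)$)
$p + y{\left(-134,-164 \right)} = \frac{51908467}{515755} - \left(-40640 + 879040\right) = \frac{51908467}{515755} + \left(-480 + 21440 + 19680 - 879040\right) = \frac{51908467}{515755} - 838400 = - \frac{432357083533}{515755}$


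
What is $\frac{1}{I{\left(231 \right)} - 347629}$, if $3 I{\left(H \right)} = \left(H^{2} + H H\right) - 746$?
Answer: $- \frac{3}{936911} \approx -3.202 \cdot 10^{-6}$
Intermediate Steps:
$I{\left(H \right)} = - \frac{746}{3} + \frac{2 H^{2}}{3}$ ($I{\left(H \right)} = \frac{\left(H^{2} + H H\right) - 746}{3} = \frac{\left(H^{2} + H^{2}\right) - 746}{3} = \frac{2 H^{2} - 746}{3} = \frac{-746 + 2 H^{2}}{3} = - \frac{746}{3} + \frac{2 H^{2}}{3}$)
$\frac{1}{I{\left(231 \right)} - 347629} = \frac{1}{\left(- \frac{746}{3} + \frac{2 \cdot 231^{2}}{3}\right) - 347629} = \frac{1}{\left(- \frac{746}{3} + \frac{2}{3} \cdot 53361\right) - 347629} = \frac{1}{\left(- \frac{746}{3} + 35574\right) - 347629} = \frac{1}{\frac{105976}{3} - 347629} = \frac{1}{- \frac{936911}{3}} = - \frac{3}{936911}$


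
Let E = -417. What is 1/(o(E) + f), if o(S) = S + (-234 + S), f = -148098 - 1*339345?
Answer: -1/488511 ≈ -2.0470e-6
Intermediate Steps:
f = -487443 (f = -148098 - 339345 = -487443)
o(S) = -234 + 2*S
1/(o(E) + f) = 1/((-234 + 2*(-417)) - 487443) = 1/((-234 - 834) - 487443) = 1/(-1068 - 487443) = 1/(-488511) = -1/488511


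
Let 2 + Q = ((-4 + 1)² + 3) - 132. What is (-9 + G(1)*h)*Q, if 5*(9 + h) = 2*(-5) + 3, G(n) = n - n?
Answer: 1098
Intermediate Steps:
G(n) = 0
h = -52/5 (h = -9 + (2*(-5) + 3)/5 = -9 + (-10 + 3)/5 = -9 + (⅕)*(-7) = -9 - 7/5 = -52/5 ≈ -10.400)
Q = -122 (Q = -2 + (((-4 + 1)² + 3) - 132) = -2 + (((-3)² + 3) - 132) = -2 + ((9 + 3) - 132) = -2 + (12 - 132) = -2 - 120 = -122)
(-9 + G(1)*h)*Q = (-9 + 0*(-52/5))*(-122) = (-9 + 0)*(-122) = -9*(-122) = 1098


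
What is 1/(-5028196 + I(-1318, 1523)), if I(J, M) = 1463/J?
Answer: -1318/6627163791 ≈ -1.9888e-7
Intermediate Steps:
1/(-5028196 + I(-1318, 1523)) = 1/(-5028196 + 1463/(-1318)) = 1/(-5028196 + 1463*(-1/1318)) = 1/(-5028196 - 1463/1318) = 1/(-6627163791/1318) = -1318/6627163791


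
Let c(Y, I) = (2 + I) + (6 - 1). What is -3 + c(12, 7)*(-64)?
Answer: -899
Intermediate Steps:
c(Y, I) = 7 + I (c(Y, I) = (2 + I) + 5 = 7 + I)
-3 + c(12, 7)*(-64) = -3 + (7 + 7)*(-64) = -3 + 14*(-64) = -3 - 896 = -899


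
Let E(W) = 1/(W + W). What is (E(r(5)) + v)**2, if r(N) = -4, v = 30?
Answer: 57121/64 ≈ 892.52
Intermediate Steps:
E(W) = 1/(2*W)
(E(r(5)) + v)**2 = ((1/2)/(-4) + 30)**2 = ((1/2)*(-1/4) + 30)**2 = (-1/8 + 30)**2 = (239/8)**2 = 57121/64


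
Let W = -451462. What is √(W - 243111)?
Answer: I*√694573 ≈ 833.41*I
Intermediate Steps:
√(W - 243111) = √(-451462 - 243111) = √(-694573) = I*√694573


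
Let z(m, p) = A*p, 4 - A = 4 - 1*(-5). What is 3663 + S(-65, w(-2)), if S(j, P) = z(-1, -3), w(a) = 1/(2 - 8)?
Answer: 3678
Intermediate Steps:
w(a) = -1/6 (w(a) = 1/(-6) = -1/6)
A = -5 (A = 4 - (4 - 1*(-5)) = 4 - (4 + 5) = 4 - 1*9 = 4 - 9 = -5)
z(m, p) = -5*p
S(j, P) = 15 (S(j, P) = -5*(-3) = 15)
3663 + S(-65, w(-2)) = 3663 + 15 = 3678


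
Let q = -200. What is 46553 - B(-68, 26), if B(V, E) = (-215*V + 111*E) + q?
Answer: 29247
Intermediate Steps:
B(V, E) = -200 - 215*V + 111*E (B(V, E) = (-215*V + 111*E) - 200 = -200 - 215*V + 111*E)
46553 - B(-68, 26) = 46553 - (-200 - 215*(-68) + 111*26) = 46553 - (-200 + 14620 + 2886) = 46553 - 1*17306 = 46553 - 17306 = 29247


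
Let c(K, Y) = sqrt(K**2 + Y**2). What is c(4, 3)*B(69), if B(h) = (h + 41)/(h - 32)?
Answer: 550/37 ≈ 14.865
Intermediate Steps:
B(h) = (41 + h)/(-32 + h)
c(4, 3)*B(69) = sqrt(4**2 + 3**2)*((41 + 69)/(-32 + 69)) = sqrt(16 + 9)*(110/37) = sqrt(25)*((1/37)*110) = 5*(110/37) = 550/37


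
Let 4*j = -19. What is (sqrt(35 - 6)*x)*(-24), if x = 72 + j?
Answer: -1614*sqrt(29) ≈ -8691.7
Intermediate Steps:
j = -19/4 (j = (1/4)*(-19) = -19/4 ≈ -4.7500)
x = 269/4 (x = 72 - 19/4 = 269/4 ≈ 67.250)
(sqrt(35 - 6)*x)*(-24) = (sqrt(35 - 6)*(269/4))*(-24) = (sqrt(29)*(269/4))*(-24) = (269*sqrt(29)/4)*(-24) = -1614*sqrt(29)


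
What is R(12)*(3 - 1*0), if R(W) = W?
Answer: 36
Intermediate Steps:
R(12)*(3 - 1*0) = 12*(3 - 1*0) = 12*(3 + 0) = 12*3 = 36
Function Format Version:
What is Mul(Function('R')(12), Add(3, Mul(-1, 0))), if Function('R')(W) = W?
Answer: 36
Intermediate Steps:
Mul(Function('R')(12), Add(3, Mul(-1, 0))) = Mul(12, Add(3, Mul(-1, 0))) = Mul(12, Add(3, 0)) = Mul(12, 3) = 36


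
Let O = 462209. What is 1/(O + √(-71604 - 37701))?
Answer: 462209/213637268986 - 3*I*√12145/213637268986 ≈ 2.1635e-6 - 1.5475e-9*I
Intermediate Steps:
1/(O + √(-71604 - 37701)) = 1/(462209 + √(-71604 - 37701)) = 1/(462209 + √(-109305)) = 1/(462209 + 3*I*√12145)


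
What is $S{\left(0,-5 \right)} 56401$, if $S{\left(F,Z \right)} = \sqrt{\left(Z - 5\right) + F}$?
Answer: $56401 i \sqrt{10} \approx 1.7836 \cdot 10^{5} i$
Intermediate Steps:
$S{\left(F,Z \right)} = \sqrt{-5 + F + Z}$ ($S{\left(F,Z \right)} = \sqrt{\left(Z - 5\right) + F} = \sqrt{\left(-5 + Z\right) + F} = \sqrt{-5 + F + Z}$)
$S{\left(0,-5 \right)} 56401 = \sqrt{-5 + 0 - 5} \cdot 56401 = \sqrt{-10} \cdot 56401 = i \sqrt{10} \cdot 56401 = 56401 i \sqrt{10}$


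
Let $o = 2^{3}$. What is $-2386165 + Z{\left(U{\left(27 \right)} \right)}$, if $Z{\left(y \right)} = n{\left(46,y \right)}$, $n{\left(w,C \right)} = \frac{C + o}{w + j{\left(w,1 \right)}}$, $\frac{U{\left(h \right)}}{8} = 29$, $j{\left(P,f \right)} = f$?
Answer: $- \frac{112149515}{47} \approx -2.3862 \cdot 10^{6}$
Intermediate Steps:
$o = 8$
$U{\left(h \right)} = 232$ ($U{\left(h \right)} = 8 \cdot 29 = 232$)
$n{\left(w,C \right)} = \frac{8 + C}{1 + w}$ ($n{\left(w,C \right)} = \frac{C + 8}{w + 1} = \frac{8 + C}{1 + w}$)
$Z{\left(y \right)} = \frac{8}{47} + \frac{y}{47}$ ($Z{\left(y \right)} = \frac{8 + y}{1 + 46} = \frac{8 + y}{47} = \frac{8}{47} + \frac{y}{47}$)
$-2386165 + Z{\left(U{\left(27 \right)} \right)} = -2386165 + \left(\frac{8}{47} + \frac{1}{47} \cdot 232\right) = -2386165 + \left(\frac{8}{47} + \frac{232}{47}\right) = -2386165 + \frac{240}{47} = - \frac{112149515}{47}$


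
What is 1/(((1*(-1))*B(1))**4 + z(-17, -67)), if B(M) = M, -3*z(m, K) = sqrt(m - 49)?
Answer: 3/25 + I*sqrt(66)/25 ≈ 0.12 + 0.32496*I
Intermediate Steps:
z(m, K) = -sqrt(-49 + m)/3 (z(m, K) = -sqrt(m - 49)/3 = -sqrt(-49 + m)/3)
1/(((1*(-1))*B(1))**4 + z(-17, -67)) = 1/(((1*(-1))*1)**4 - sqrt(-49 - 17)/3) = 1/((-1*1)**4 - I*sqrt(66)/3) = 1/((-1)**4 - I*sqrt(66)/3) = 1/(1 - I*sqrt(66)/3)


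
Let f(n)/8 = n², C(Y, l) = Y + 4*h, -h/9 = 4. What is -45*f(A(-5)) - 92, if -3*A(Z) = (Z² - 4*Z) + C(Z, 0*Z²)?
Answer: -432732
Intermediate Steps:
h = -36 (h = -9*4 = -36)
C(Y, l) = -144 + Y (C(Y, l) = Y + 4*(-36) = Y - 144 = -144 + Y)
A(Z) = 48 + Z - Z²/3 (A(Z) = -((Z² - 4*Z) + (-144 + Z))/3 = -(-144 + Z² - 3*Z)/3 = 48 + Z - Z²/3)
f(n) = 8*n²
-45*f(A(-5)) - 92 = -360*(48 - 5 - ⅓*(-5)²)² - 92 = -360*(48 - 5 - ⅓*25)² - 92 = -360*(48 - 5 - 25/3)² - 92 = -360*(104/3)² - 92 = -360*10816/9 - 92 = -45*86528/9 - 92 = -432640 - 92 = -432732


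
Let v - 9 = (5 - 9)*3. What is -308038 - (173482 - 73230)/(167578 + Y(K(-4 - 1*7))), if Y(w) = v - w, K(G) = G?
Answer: -25811478260/83793 ≈ -3.0804e+5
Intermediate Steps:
v = -3 (v = 9 + (5 - 9)*3 = 9 - 4*3 = 9 - 12 = -3)
Y(w) = -3 - w
-308038 - (173482 - 73230)/(167578 + Y(K(-4 - 1*7))) = -308038 - (173482 - 73230)/(167578 + (-3 - (-4 - 1*7))) = -308038 - 100252/(167578 + (-3 - (-4 - 7))) = -308038 - 100252/(167578 + (-3 - 1*(-11))) = -308038 - 100252/(167578 + (-3 + 11)) = -308038 - 100252/(167578 + 8) = -308038 - 100252/167586 = -308038 - 1*50126/83793 = -308038 - 50126/83793 = -25811478260/83793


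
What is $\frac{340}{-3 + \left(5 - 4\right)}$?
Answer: $-170$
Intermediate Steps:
$\frac{340}{-3 + \left(5 - 4\right)} = \frac{340}{-3 + 1} = \frac{340}{-2} = 340 \left(- \frac{1}{2}\right) = -170$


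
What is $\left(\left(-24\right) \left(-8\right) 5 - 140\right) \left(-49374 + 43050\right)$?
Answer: $-5185680$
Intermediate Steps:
$\left(\left(-24\right) \left(-8\right) 5 - 140\right) \left(-49374 + 43050\right) = \left(192 \cdot 5 - 140\right) \left(-6324\right) = \left(960 - 140\right) \left(-6324\right) = 820 \left(-6324\right) = -5185680$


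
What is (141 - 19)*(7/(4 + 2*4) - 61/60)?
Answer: -793/15 ≈ -52.867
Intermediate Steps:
(141 - 19)*(7/(4 + 2*4) - 61/60) = 122*(7/(4 + 8) - 61*1/60) = 122*(7/12 - 61/60) = 122*(-13/30) = -793/15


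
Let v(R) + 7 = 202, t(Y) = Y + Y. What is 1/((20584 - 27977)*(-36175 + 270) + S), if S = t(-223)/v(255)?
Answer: 195/51761904229 ≈ 3.7672e-9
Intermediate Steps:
t(Y) = 2*Y
v(R) = 195 (v(R) = -7 + 202 = 195)
S = -446/195 (S = (2*(-223))/195 = -446*1/195 = -446/195 ≈ -2.2872)
1/((20584 - 27977)*(-36175 + 270) + S) = 1/((20584 - 27977)*(-36175 + 270) - 446/195) = 1/(-7393*(-35905) - 446/195) = 1/(265445665 - 446/195) = 1/(51761904229/195) = 195/51761904229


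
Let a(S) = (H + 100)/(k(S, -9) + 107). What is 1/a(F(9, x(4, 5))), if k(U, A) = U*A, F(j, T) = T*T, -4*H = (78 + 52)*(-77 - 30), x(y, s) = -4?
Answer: -74/7155 ≈ -0.010342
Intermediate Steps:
H = 6955/2 (H = -(78 + 52)*(-77 - 30)/4 = -65*(-107)/2 = -1/4*(-13910) = 6955/2 ≈ 3477.5)
F(j, T) = T**2
k(U, A) = A*U
a(S) = 7155/(2*(107 - 9*S)) (a(S) = (6955/2 + 100)/(-9*S + 107) = 7155/(2*(107 - 9*S)))
1/a(F(9, x(4, 5))) = 1/(-7155/(-214 + 18*(-4)**2)) = 1/(-7155/(-214 + 18*16)) = 1/(-7155/(-214 + 288)) = 1/(-7155/74) = -74/7155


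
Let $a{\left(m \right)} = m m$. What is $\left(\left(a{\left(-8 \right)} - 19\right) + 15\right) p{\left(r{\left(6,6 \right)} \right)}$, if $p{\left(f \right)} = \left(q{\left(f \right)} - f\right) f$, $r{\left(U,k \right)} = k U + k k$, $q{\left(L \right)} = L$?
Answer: $0$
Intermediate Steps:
$a{\left(m \right)} = m^{2}$
$r{\left(U,k \right)} = k^{2} + U k$ ($r{\left(U,k \right)} = U k + k^{2} = k^{2} + U k$)
$p{\left(f \right)} = 0$ ($p{\left(f \right)} = \left(f - f\right) f = 0 f = 0$)
$\left(\left(a{\left(-8 \right)} - 19\right) + 15\right) p{\left(r{\left(6,6 \right)} \right)} = \left(\left(\left(-8\right)^{2} - 19\right) + 15\right) 0 = \left(\left(64 - 19\right) + 15\right) 0 = \left(45 + 15\right) 0 = 60 \cdot 0 = 0$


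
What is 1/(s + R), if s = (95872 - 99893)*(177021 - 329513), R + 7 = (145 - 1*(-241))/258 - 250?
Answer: 129/79098939868 ≈ 1.6309e-9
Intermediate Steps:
R = -32960/129 (R = -7 + ((145 - 1*(-241))/258 - 250) = -7 + ((145 + 241)/258 - 250) = -7 + ((1/258)*386 - 250) = -7 + (193/129 - 250) = -7 - 32057/129 = -32960/129 ≈ -255.50)
s = 613170332 (s = -4021*(-152492) = 613170332)
1/(s + R) = 1/(613170332 - 32960/129) = 1/(79098939868/129) = 129/79098939868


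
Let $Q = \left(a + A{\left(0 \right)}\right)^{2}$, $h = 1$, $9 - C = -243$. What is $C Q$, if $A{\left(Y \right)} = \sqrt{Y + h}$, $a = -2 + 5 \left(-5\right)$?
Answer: $170352$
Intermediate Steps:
$C = 252$ ($C = 9 - -243 = 9 + 243 = 252$)
$a = -27$ ($a = -2 - 25 = -27$)
$A{\left(Y \right)} = \sqrt{1 + Y}$ ($A{\left(Y \right)} = \sqrt{Y + 1} = \sqrt{1 + Y}$)
$Q = 676$ ($Q = \left(-27 + \sqrt{1 + 0}\right)^{2} = \left(-27 + \sqrt{1}\right)^{2} = \left(-27 + 1\right)^{2} = \left(-26\right)^{2} = 676$)
$C Q = 252 \cdot 676 = 170352$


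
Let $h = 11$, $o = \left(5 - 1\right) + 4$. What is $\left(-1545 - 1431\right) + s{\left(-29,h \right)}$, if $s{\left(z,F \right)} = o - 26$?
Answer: $-2994$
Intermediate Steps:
$o = 8$ ($o = 4 + 4 = 8$)
$s{\left(z,F \right)} = -18$ ($s{\left(z,F \right)} = 8 - 26 = -18$)
$\left(-1545 - 1431\right) + s{\left(-29,h \right)} = \left(-1545 - 1431\right) - 18 = -2976 - 18 = -2994$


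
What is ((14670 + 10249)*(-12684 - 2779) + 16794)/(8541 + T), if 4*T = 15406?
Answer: -770611406/24785 ≈ -31092.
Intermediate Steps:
T = 7703/2 (T = (¼)*15406 = 7703/2 ≈ 3851.5)
((14670 + 10249)*(-12684 - 2779) + 16794)/(8541 + T) = ((14670 + 10249)*(-12684 - 2779) + 16794)/(8541 + 7703/2) = (24919*(-15463) + 16794)/(24785/2) = (-385322497 + 16794)*(2/24785) = -385305703*2/24785 = -770611406/24785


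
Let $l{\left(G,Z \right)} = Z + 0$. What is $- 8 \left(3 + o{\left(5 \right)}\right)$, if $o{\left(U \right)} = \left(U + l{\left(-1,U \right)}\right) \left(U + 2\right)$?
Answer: $-584$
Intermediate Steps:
$l{\left(G,Z \right)} = Z$
$o{\left(U \right)} = 2 U \left(2 + U\right)$ ($o{\left(U \right)} = \left(U + U\right) \left(U + 2\right) = 2 U \left(2 + U\right)$)
$- 8 \left(3 + o{\left(5 \right)}\right) = - 8 \left(3 + 2 \cdot 5 \left(2 + 5\right)\right) = - 8 \left(3 + 2 \cdot 5 \cdot 7\right) = - 8 \left(3 + 70\right) = \left(-8\right) 73 = -584$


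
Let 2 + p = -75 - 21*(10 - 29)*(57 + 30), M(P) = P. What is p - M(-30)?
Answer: 34666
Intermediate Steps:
p = 34636 (p = -2 + (-75 - 21*(10 - 29)*(57 + 30)) = -2 + (-75 - (-399)*87) = -2 + (-75 - 21*(-1653)) = -2 + (-75 + 34713) = -2 + 34638 = 34636)
p - M(-30) = 34636 - 1*(-30) = 34636 + 30 = 34666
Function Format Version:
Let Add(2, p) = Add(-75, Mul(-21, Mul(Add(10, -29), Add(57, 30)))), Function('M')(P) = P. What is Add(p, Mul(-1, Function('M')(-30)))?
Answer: 34666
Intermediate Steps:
p = 34636 (p = Add(-2, Add(-75, Mul(-21, Mul(Add(10, -29), Add(57, 30))))) = Add(-2, Add(-75, Mul(-21, Mul(-19, 87)))) = Add(-2, Add(-75, Mul(-21, -1653))) = Add(-2, Add(-75, 34713)) = Add(-2, 34638) = 34636)
Add(p, Mul(-1, Function('M')(-30))) = Add(34636, Mul(-1, -30)) = Add(34636, 30) = 34666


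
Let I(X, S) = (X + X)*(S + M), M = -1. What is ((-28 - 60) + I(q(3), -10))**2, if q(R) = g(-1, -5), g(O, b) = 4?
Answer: 30976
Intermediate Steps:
q(R) = 4
I(X, S) = 2*X*(-1 + S) (I(X, S) = (X + X)*(S - 1) = (2*X)*(-1 + S) = 2*X*(-1 + S))
((-28 - 60) + I(q(3), -10))**2 = ((-28 - 60) + 2*4*(-1 - 10))**2 = (-88 + 2*4*(-11))**2 = (-88 - 88)**2 = (-176)**2 = 30976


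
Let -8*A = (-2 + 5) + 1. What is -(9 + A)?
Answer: -17/2 ≈ -8.5000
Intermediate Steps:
A = -½ (A = -((-2 + 5) + 1)/8 = -(3 + 1)/8 = -⅛*4 = -½ ≈ -0.50000)
-(9 + A) = -(9 - ½) = -1*17/2 = -17/2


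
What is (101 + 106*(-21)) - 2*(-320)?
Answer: -1485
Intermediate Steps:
(101 + 106*(-21)) - 2*(-320) = (101 - 2226) - 1*(-640) = -2125 + 640 = -1485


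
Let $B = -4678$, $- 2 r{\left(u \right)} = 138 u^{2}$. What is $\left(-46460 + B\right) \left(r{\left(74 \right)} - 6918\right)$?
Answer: $19675959156$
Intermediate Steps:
$r{\left(u \right)} = - 69 u^{2}$ ($r{\left(u \right)} = - \frac{138 u^{2}}{2} = - 69 u^{2}$)
$\left(-46460 + B\right) \left(r{\left(74 \right)} - 6918\right) = \left(-46460 - 4678\right) \left(- 69 \cdot 74^{2} - 6918\right) = - 51138 \left(\left(-69\right) 5476 - 6918\right) = - 51138 \left(-377844 - 6918\right) = \left(-51138\right) \left(-384762\right) = 19675959156$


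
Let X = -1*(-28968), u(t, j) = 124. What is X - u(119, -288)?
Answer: 28844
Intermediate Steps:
X = 28968
X - u(119, -288) = 28968 - 1*124 = 28968 - 124 = 28844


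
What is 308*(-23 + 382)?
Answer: 110572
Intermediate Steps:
308*(-23 + 382) = 308*359 = 110572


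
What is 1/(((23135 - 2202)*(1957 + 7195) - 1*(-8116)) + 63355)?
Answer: 1/191650287 ≈ 5.2178e-9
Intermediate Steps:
1/(((23135 - 2202)*(1957 + 7195) - 1*(-8116)) + 63355) = 1/((20933*9152 + 8116) + 63355) = 1/((191578816 + 8116) + 63355) = 1/(191586932 + 63355) = 1/191650287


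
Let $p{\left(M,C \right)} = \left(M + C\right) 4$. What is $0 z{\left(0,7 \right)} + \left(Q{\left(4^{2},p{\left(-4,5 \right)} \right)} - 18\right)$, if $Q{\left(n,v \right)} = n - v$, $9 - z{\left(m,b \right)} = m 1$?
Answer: $-6$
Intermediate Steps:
$z{\left(m,b \right)} = 9 - m$ ($z{\left(m,b \right)} = 9 - m 1 = 9 - m$)
$p{\left(M,C \right)} = 4 C + 4 M$ ($p{\left(M,C \right)} = \left(C + M\right) 4 = 4 C + 4 M$)
$0 z{\left(0,7 \right)} + \left(Q{\left(4^{2},p{\left(-4,5 \right)} \right)} - 18\right) = 0 \left(9 - 0\right) - 6 = 0 \left(9 + 0\right) + \left(\left(16 - \left(20 - 16\right)\right) - 18\right) = 0 \cdot 9 + \left(\left(16 - 4\right) - 18\right) = 0 + \left(\left(16 - 4\right) - 18\right) = 0 + \left(12 - 18\right) = 0 - 6 = -6$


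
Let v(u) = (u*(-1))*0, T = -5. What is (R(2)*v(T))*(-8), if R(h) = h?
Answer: 0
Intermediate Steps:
v(u) = 0 (v(u) = -u*0 = 0)
(R(2)*v(T))*(-8) = (2*0)*(-8) = 0*(-8) = 0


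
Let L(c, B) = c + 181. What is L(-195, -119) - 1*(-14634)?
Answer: 14620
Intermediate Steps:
L(c, B) = 181 + c
L(-195, -119) - 1*(-14634) = (181 - 195) - 1*(-14634) = -14 + 14634 = 14620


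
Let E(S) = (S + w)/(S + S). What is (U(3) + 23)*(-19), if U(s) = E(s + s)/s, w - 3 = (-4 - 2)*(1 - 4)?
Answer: -1805/4 ≈ -451.25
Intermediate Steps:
w = 21 (w = 3 + (-4 - 2)*(1 - 4) = 3 - 6*(-3) = 3 + 18 = 21)
E(S) = (21 + S)/(2*S) (E(S) = (S + 21)/(S + S) = (21 + S)/((2*S)) = (21 + S)*(1/(2*S)) = (21 + S)/(2*S))
U(s) = (21 + 2*s)/(4*s²) (U(s) = ((21 + (s + s))/(2*(s + s)))/s = ((21 + 2*s)/(2*((2*s))))/s = ((1/(2*s))*(21 + 2*s)/2)/s = ((21 + 2*s)/(4*s))/s = (21 + 2*s)/(4*s²))
(U(3) + 23)*(-19) = ((¼)*(21 + 2*3)/3² + 23)*(-19) = ((¼)*(⅑)*(21 + 6) + 23)*(-19) = ((¼)*(⅑)*27 + 23)*(-19) = (¾ + 23)*(-19) = (95/4)*(-19) = -1805/4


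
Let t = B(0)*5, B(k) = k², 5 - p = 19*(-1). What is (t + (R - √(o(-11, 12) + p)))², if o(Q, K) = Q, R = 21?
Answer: (21 - √13)² ≈ 302.57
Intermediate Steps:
p = 24 (p = 5 - 19*(-1) = 5 - 1*(-19) = 5 + 19 = 24)
t = 0 (t = 0²*5 = 0*5 = 0)
(t + (R - √(o(-11, 12) + p)))² = (0 + (21 - √(-11 + 24)))² = (0 + (21 - √13))² = (21 - √13)²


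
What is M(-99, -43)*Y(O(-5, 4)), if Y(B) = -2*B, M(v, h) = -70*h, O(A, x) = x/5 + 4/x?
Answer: -10836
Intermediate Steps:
O(A, x) = 4/x + x/5 (O(A, x) = x*(1/5) + 4/x = x/5 + 4/x = 4/x + x/5)
M(-99, -43)*Y(O(-5, 4)) = (-70*(-43))*(-2*(4/4 + (1/5)*4)) = 3010*(-2*(4*(1/4) + 4/5)) = 3010*(-2*(1 + 4/5)) = 3010*(-2*9/5) = 3010*(-18/5) = -10836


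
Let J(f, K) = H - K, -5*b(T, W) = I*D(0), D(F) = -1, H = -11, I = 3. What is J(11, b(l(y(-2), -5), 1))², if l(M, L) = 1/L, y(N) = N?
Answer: 3364/25 ≈ 134.56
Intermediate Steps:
b(T, W) = ⅗ (b(T, W) = -3*(-1)/5 = -⅕*(-3) = ⅗)
J(f, K) = -11 - K
J(11, b(l(y(-2), -5), 1))² = (-11 - 1*⅗)² = (-11 - ⅗)² = (-58/5)² = 3364/25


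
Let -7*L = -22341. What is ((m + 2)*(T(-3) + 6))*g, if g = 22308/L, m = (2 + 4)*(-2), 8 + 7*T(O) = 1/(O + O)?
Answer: -686140/2031 ≈ -337.83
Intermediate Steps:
L = 22341/7 (L = -⅐*(-22341) = 22341/7 ≈ 3191.6)
T(O) = -8/7 + 1/(14*O) (T(O) = -8/7 + 1/(7*(O + O)) = -8/7 + 1/(7*((2*O))) = -8/7 + (1/(2*O))/7 = -8/7 + 1/(14*O))
m = -12 (m = 6*(-2) = -12)
g = 4732/677 (g = 22308/(22341/7) = 22308*(7/22341) = 4732/677 ≈ 6.9897)
((m + 2)*(T(-3) + 6))*g = ((-12 + 2)*((1/14)*(1 - 16*(-3))/(-3) + 6))*(4732/677) = -10*((1/14)*(-⅓)*(1 + 48) + 6)*(4732/677) = -10*((1/14)*(-⅓)*49 + 6)*(4732/677) = -10*(-7/6 + 6)*(4732/677) = -10*29/6*(4732/677) = -145/3*4732/677 = -686140/2031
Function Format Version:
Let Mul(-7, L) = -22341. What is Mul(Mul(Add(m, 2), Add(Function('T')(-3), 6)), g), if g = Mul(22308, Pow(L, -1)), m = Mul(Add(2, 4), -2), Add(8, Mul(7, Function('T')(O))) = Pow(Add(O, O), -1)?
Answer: Rational(-686140, 2031) ≈ -337.83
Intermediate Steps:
L = Rational(22341, 7) (L = Mul(Rational(-1, 7), -22341) = Rational(22341, 7) ≈ 3191.6)
Function('T')(O) = Add(Rational(-8, 7), Mul(Rational(1, 14), Pow(O, -1))) (Function('T')(O) = Add(Rational(-8, 7), Mul(Rational(1, 7), Pow(Add(O, O), -1))) = Add(Rational(-8, 7), Mul(Rational(1, 7), Pow(Mul(2, O), -1))) = Add(Rational(-8, 7), Mul(Rational(1, 7), Mul(Rational(1, 2), Pow(O, -1)))) = Add(Rational(-8, 7), Mul(Rational(1, 14), Pow(O, -1))))
m = -12 (m = Mul(6, -2) = -12)
g = Rational(4732, 677) (g = Mul(22308, Pow(Rational(22341, 7), -1)) = Mul(22308, Rational(7, 22341)) = Rational(4732, 677) ≈ 6.9897)
Mul(Mul(Add(m, 2), Add(Function('T')(-3), 6)), g) = Mul(Mul(Add(-12, 2), Add(Mul(Rational(1, 14), Pow(-3, -1), Add(1, Mul(-16, -3))), 6)), Rational(4732, 677)) = Mul(Mul(-10, Add(Mul(Rational(1, 14), Rational(-1, 3), Add(1, 48)), 6)), Rational(4732, 677)) = Mul(Mul(-10, Add(Mul(Rational(1, 14), Rational(-1, 3), 49), 6)), Rational(4732, 677)) = Mul(Mul(-10, Add(Rational(-7, 6), 6)), Rational(4732, 677)) = Mul(Mul(-10, Rational(29, 6)), Rational(4732, 677)) = Mul(Rational(-145, 3), Rational(4732, 677)) = Rational(-686140, 2031)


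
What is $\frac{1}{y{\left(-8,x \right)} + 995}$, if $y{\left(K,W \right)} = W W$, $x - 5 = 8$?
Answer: $\frac{1}{1164} \approx 0.00085911$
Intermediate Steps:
$x = 13$ ($x = 5 + 8 = 13$)
$y{\left(K,W \right)} = W^{2}$
$\frac{1}{y{\left(-8,x \right)} + 995} = \frac{1}{13^{2} + 995} = \frac{1}{169 + 995} = \frac{1}{1164}$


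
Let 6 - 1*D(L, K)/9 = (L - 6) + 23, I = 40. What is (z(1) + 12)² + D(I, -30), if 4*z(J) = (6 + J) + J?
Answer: -263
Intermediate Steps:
z(J) = 3/2 + J/2 (z(J) = ((6 + J) + J)/4 = (6 + 2*J)/4 = 3/2 + J/2)
D(L, K) = -99 - 9*L (D(L, K) = 54 - 9*((L - 6) + 23) = 54 - 9*((-6 + L) + 23) = 54 - 9*(17 + L) = 54 + (-153 - 9*L) = -99 - 9*L)
(z(1) + 12)² + D(I, -30) = ((3/2 + (½)*1) + 12)² + (-99 - 9*40) = ((3/2 + ½) + 12)² + (-99 - 360) = (2 + 12)² - 459 = 14² - 459 = 196 - 459 = -263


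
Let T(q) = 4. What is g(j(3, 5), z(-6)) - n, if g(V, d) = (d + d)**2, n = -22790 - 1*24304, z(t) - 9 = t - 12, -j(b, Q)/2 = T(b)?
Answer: 47418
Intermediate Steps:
j(b, Q) = -8 (j(b, Q) = -2*4 = -8)
z(t) = -3 + t (z(t) = 9 + (t - 12) = 9 + (-12 + t) = -3 + t)
n = -47094 (n = -22790 - 24304 = -47094)
g(V, d) = 4*d**2 (g(V, d) = (2*d)**2 = 4*d**2)
g(j(3, 5), z(-6)) - n = 4*(-3 - 6)**2 - 1*(-47094) = 4*(-9)**2 + 47094 = 4*81 + 47094 = 324 + 47094 = 47418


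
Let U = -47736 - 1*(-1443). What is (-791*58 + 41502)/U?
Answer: 4376/46293 ≈ 0.094528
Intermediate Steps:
U = -46293 (U = -47736 + 1443 = -46293)
(-791*58 + 41502)/U = (-791*58 + 41502)/(-46293) = (-45878 + 41502)*(-1/46293) = -4376*(-1/46293) = 4376/46293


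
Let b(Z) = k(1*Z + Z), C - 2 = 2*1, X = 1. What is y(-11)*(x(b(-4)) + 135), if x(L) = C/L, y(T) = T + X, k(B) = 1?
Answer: -1390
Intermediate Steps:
C = 4 (C = 2 + 2*1 = 2 + 2 = 4)
b(Z) = 1
y(T) = 1 + T (y(T) = T + 1 = 1 + T)
x(L) = 4/L
y(-11)*(x(b(-4)) + 135) = (1 - 11)*(4/1 + 135) = -10*(4*1 + 135) = -10*(4 + 135) = -10*139 = -1390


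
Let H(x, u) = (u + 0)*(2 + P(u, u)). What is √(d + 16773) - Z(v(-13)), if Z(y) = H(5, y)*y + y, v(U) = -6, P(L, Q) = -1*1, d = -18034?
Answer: -30 + I*√1261 ≈ -30.0 + 35.511*I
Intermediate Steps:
P(L, Q) = -1
H(x, u) = u (H(x, u) = (u + 0)*(2 - 1) = u*1 = u)
Z(y) = y + y² (Z(y) = y*y + y = y² + y = y + y²)
√(d + 16773) - Z(v(-13)) = √(-18034 + 16773) - (-6)*(1 - 6) = √(-1261) - (-6)*(-5) = I*√1261 - 1*30 = I*√1261 - 30 = -30 + I*√1261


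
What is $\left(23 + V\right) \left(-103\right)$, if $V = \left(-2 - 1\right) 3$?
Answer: $-1442$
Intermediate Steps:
$V = -9$ ($V = \left(-3\right) 3 = -9$)
$\left(23 + V\right) \left(-103\right) = \left(23 - 9\right) \left(-103\right) = 14 \left(-103\right) = -1442$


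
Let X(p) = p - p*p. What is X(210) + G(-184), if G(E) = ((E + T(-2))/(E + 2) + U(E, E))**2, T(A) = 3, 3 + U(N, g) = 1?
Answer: -1453778871/33124 ≈ -43889.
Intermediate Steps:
U(N, g) = -2 (U(N, g) = -3 + 1 = -2)
G(E) = (-2 + (3 + E)/(2 + E))**2 (G(E) = ((E + 3)/(E + 2) - 2)**2 = ((3 + E)/(2 + E) - 2)**2 = (-2 + (3 + E)/(2 + E))**2)
X(p) = p - p**2
X(210) + G(-184) = 210*(1 - 1*210) + (1 - 184)**2/(2 - 184)**2 = 210*(1 - 210) + (-183)**2/(-182)**2 = 210*(-209) + 33489*(1/33124) = -43890 + 33489/33124 = -1453778871/33124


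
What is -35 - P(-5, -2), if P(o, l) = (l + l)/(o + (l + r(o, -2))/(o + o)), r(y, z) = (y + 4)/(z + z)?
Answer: -6915/193 ≈ -35.829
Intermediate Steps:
r(y, z) = (4 + y)/(2*z) (r(y, z) = (4 + y)/((2*z)) = (4 + y)*(1/(2*z)) = (4 + y)/(2*z))
P(o, l) = 2*l/(o + (-1 + l - o/4)/(2*o)) (P(o, l) = (l + l)/(o + (l + (1/2)*(4 + o)/(-2))/(o + o)) = (2*l)/(o + (l + (1/2)*(-1/2)*(4 + o))/((2*o))) = (2*l)/(o + (l + (-1 - o/4))*(1/(2*o))) = (2*l)/(o + (-1 + l - o/4)*(1/(2*o))) = (2*l)/(o + (-1 + l - o/4)/(2*o)) = 2*l/(o + (-1 + l - o/4)/(2*o)))
-35 - P(-5, -2) = -35 - 16*(-2)*(-5)/(-4 - 1*(-5) + 4*(-2) + 8*(-5)**2) = -35 - 16*(-2)*(-5)/(-4 + 5 - 8 + 8*25) = -35 - 16*(-2)*(-5)/(-4 + 5 - 8 + 200) = -35 - 16*(-2)*(-5)/193 = -35 - 1*160/193 = -35 - 160/193 = -6915/193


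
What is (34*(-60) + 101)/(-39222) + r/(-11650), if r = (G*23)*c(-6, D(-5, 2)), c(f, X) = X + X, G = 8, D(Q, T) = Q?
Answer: 9475783/45693630 ≈ 0.20738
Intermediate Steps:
c(f, X) = 2*X
r = -1840 (r = (8*23)*(2*(-5)) = 184*(-10) = -1840)
(34*(-60) + 101)/(-39222) + r/(-11650) = (34*(-60) + 101)/(-39222) - 1840/(-11650) = (-2040 + 101)*(-1/39222) - 1840*(-1/11650) = -1939*(-1/39222) + 184/1165 = 1939/39222 + 184/1165 = 9475783/45693630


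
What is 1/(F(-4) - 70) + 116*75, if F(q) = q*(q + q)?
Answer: 330599/38 ≈ 8700.0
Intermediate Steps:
F(q) = 2*q² (F(q) = q*(2*q) = 2*q²)
1/(F(-4) - 70) + 116*75 = 1/(2*(-4)² - 70) + 116*75 = 1/(2*16 - 70) + 8700 = 1/(32 - 70) + 8700 = 1/(-38) + 8700 = -1/38 + 8700 = 330599/38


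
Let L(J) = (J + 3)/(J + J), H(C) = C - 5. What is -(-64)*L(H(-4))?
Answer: 64/3 ≈ 21.333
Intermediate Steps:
H(C) = -5 + C
L(J) = (3 + J)/(2*J) (L(J) = (3 + J)/((2*J)) = (3 + J)*(1/(2*J)) = (3 + J)/(2*J))
-(-64)*L(H(-4)) = -(-64)*(3 + (-5 - 4))/(2*(-5 - 4)) = -(-64)*(½)*(3 - 9)/(-9) = -(-64)*(½)*(-⅑)*(-6) = -(-64)/3 = -64*(-⅓) = 64/3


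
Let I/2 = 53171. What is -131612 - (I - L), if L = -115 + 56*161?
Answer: -229053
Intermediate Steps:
I = 106342 (I = 2*53171 = 106342)
L = 8901 (L = -115 + 9016 = 8901)
-131612 - (I - L) = -131612 - (106342 - 1*8901) = -131612 - (106342 - 8901) = -131612 - 1*97441 = -131612 - 97441 = -229053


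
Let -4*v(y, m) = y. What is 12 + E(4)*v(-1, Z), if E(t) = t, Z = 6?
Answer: 13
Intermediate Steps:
v(y, m) = -y/4
12 + E(4)*v(-1, Z) = 12 + 4*(-1/4*(-1)) = 12 + 4*(1/4) = 12 + 1 = 13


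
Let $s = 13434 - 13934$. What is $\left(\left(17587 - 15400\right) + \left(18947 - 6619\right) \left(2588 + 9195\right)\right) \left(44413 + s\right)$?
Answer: $6378934602043$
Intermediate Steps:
$s = -500$ ($s = 13434 - 13934 = -500$)
$\left(\left(17587 - 15400\right) + \left(18947 - 6619\right) \left(2588 + 9195\right)\right) \left(44413 + s\right) = \left(\left(17587 - 15400\right) + \left(18947 - 6619\right) \left(2588 + 9195\right)\right) \left(44413 - 500\right) = \left(\left(17587 - 15400\right) + 12328 \cdot 11783\right) 43913 = \left(2187 + 145260824\right) 43913 = 145263011 \cdot 43913 = 6378934602043$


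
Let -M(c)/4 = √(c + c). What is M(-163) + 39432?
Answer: 39432 - 4*I*√326 ≈ 39432.0 - 72.222*I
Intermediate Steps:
M(c) = -4*√2*√c (M(c) = -4*√(c + c) = -4*√2*√c)
M(-163) + 39432 = -4*√2*√(-163) + 39432 = -4*√2*I*√163 + 39432 = -4*I*√326 + 39432 = 39432 - 4*I*√326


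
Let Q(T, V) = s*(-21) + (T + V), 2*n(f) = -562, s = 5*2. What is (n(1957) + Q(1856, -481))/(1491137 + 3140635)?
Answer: 221/1157943 ≈ 0.00019086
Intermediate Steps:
s = 10
n(f) = -281 (n(f) = (1/2)*(-562) = -281)
Q(T, V) = -210 + T + V (Q(T, V) = 10*(-21) + (T + V) = -210 + (T + V) = -210 + T + V)
(n(1957) + Q(1856, -481))/(1491137 + 3140635) = (-281 + (-210 + 1856 - 481))/(1491137 + 3140635) = (-281 + 1165)/4631772 = 884*(1/4631772) = 221/1157943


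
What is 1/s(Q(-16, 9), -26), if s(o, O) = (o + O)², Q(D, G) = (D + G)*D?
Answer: 1/7396 ≈ 0.00013521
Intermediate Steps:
Q(D, G) = D*(D + G)
s(o, O) = (O + o)²
1/s(Q(-16, 9), -26) = 1/((-26 - 16*(-16 + 9))²) = 1/((-26 - 16*(-7))²) = 1/((-26 + 112)²) = 1/(86²) = 1/7396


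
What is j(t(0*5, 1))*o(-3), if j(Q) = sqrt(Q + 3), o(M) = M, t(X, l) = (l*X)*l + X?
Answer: -3*sqrt(3) ≈ -5.1962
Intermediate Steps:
t(X, l) = X + X*l**2 (t(X, l) = (X*l)*l + X = X*l**2 + X = X + X*l**2)
j(Q) = sqrt(3 + Q)
j(t(0*5, 1))*o(-3) = sqrt(3 + (0*5)*(1 + 1**2))*(-3) = sqrt(3 + 0*(1 + 1))*(-3) = sqrt(3 + 0*2)*(-3) = sqrt(3 + 0)*(-3) = sqrt(3)*(-3) = -3*sqrt(3)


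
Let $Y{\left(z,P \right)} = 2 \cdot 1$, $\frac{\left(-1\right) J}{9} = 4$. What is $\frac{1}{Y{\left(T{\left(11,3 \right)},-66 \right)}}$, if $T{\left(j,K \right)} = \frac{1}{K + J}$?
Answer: $\frac{1}{2} \approx 0.5$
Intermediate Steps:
$J = -36$ ($J = \left(-9\right) 4 = -36$)
$T{\left(j,K \right)} = \frac{1}{-36 + K}$ ($T{\left(j,K \right)} = \frac{1}{K - 36} = \frac{1}{-36 + K}$)
$Y{\left(z,P \right)} = 2$
$\frac{1}{Y{\left(T{\left(11,3 \right)},-66 \right)}} = \frac{1}{2}$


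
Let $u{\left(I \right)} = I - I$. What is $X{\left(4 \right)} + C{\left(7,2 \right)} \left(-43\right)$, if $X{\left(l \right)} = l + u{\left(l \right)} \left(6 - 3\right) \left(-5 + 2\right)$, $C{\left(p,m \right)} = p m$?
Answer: $-598$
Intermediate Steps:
$u{\left(I \right)} = 0$
$C{\left(p,m \right)} = m p$
$X{\left(l \right)} = l$ ($X{\left(l \right)} = l + 0 \left(6 - 3\right) \left(-5 + 2\right) = l + 0 \cdot 3 \left(-3\right) = l + 0 \left(-9\right) = l + 0 = l$)
$X{\left(4 \right)} + C{\left(7,2 \right)} \left(-43\right) = 4 + 2 \cdot 7 \left(-43\right) = 4 + 14 \left(-43\right) = 4 - 602 = -598$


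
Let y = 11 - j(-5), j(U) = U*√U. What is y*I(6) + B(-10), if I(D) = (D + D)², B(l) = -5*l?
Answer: 1634 + 720*I*√5 ≈ 1634.0 + 1610.0*I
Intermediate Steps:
j(U) = U^(3/2)
y = 11 + 5*I*√5 (y = 11 - (-5)^(3/2) = 11 - (-5)*I*√5 = 11 + 5*I*√5 ≈ 11.0 + 11.18*I)
I(D) = 4*D² (I(D) = (2*D)² = 4*D²)
y*I(6) + B(-10) = (11 + 5*I*√5)*(4*6²) - 5*(-10) = (11 + 5*I*√5)*(4*36) + 50 = (11 + 5*I*√5)*144 + 50 = (1584 + 720*I*√5) + 50 = 1634 + 720*I*√5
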